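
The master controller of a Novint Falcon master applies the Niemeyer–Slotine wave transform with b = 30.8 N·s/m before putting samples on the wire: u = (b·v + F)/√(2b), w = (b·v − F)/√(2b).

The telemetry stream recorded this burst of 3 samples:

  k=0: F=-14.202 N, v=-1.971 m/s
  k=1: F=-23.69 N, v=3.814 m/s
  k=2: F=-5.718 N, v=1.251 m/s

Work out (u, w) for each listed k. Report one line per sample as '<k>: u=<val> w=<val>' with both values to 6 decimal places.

0: u=-9.544265 w=-5.925260
1: u=11.948831 w=17.985602
2: u=4.180738 w=5.637819

k=0: b·v=30.8×(-1.971)=-60.706800; √(2b)=7.848567; u=(-60.706800+(-14.202))/7.848567=-9.544265, w=(-60.706800−(-14.202))/7.848567=-5.925260
k=1: b·v=30.8×3.814=117.471200; √(2b)=7.848567; u=(117.471200+(-23.69))/7.848567=11.948831, w=(117.471200−(-23.69))/7.848567=17.985602
k=2: b·v=30.8×1.251=38.530800; √(2b)=7.848567; u=(38.530800+(-5.718))/7.848567=4.180738, w=(38.530800−(-5.718))/7.848567=5.637819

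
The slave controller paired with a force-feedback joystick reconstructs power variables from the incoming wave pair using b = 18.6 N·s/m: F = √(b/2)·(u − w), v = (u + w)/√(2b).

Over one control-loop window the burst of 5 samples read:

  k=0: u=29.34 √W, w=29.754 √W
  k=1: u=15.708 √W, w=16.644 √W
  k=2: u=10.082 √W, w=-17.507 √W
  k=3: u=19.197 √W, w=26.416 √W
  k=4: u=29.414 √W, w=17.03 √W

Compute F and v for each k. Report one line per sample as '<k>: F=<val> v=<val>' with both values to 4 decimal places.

0: F=-1.2625 v=9.6888
1: F=-2.8544 v=5.3043
2: F=84.1351 v=-1.2174
3: F=-22.0150 v=7.4785
4: F=37.7661 v=7.6148

k=0: u−w=-0.4140, u+w=59.0940; √(b/2)=3.0496, √(2b)=6.0992; F=3.0496×(-0.414)=-1.2625, v=59.0940/6.0992=9.6888
k=1: u−w=-0.9360, u+w=32.3520; √(b/2)=3.0496, √(2b)=6.0992; F=3.0496×(-0.936)=-2.8544, v=32.3520/6.0992=5.3043
k=2: u−w=27.5890, u+w=-7.4250; √(b/2)=3.0496, √(2b)=6.0992; F=3.0496×27.589=84.1351, v=-7.4250/6.0992=-1.2174
k=3: u−w=-7.2190, u+w=45.6130; √(b/2)=3.0496, √(2b)=6.0992; F=3.0496×(-7.219)=-22.0150, v=45.6130/6.0992=7.4785
k=4: u−w=12.3840, u+w=46.4440; √(b/2)=3.0496, √(2b)=6.0992; F=3.0496×12.384=37.7661, v=46.4440/6.0992=7.6148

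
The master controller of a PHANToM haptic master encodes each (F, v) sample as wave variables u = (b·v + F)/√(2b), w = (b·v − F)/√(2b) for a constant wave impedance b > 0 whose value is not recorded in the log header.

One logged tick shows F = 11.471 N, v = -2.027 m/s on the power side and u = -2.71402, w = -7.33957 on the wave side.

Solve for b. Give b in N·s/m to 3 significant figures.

u + w = -10.0536;  u + w = √(2b)·v, so √(2b) = -10.0536/(-2.027) = 4.9598.
b = (√(2b))²/2 = 24.6000/2 = 12.3000.
(Check via u − w = 2F/√(2b): u − w = 4.6256, 2F/√(2b) = 4.6256.)

b = 12.3 N·s/m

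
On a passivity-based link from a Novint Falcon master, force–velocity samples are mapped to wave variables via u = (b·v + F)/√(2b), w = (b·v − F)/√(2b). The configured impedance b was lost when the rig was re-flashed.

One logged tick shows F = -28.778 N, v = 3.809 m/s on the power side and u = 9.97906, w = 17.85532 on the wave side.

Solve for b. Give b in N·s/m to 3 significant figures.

b = 26.7 N·s/m

u + w = 27.83438;  u + w = √(2b)·v, so √(2b) = 27.83438/3.809 = 7.30753.
b = (√(2b))²/2 = 53.39999/2 = 26.69999.
(Check via u − w = 2F/√(2b): u − w = -7.87626, 2F/√(2b) = -7.87626.)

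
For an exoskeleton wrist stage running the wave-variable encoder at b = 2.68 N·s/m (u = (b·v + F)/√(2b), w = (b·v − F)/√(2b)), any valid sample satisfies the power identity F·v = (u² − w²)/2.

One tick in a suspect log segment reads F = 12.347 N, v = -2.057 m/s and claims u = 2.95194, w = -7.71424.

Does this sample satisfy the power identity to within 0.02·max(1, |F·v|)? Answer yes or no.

F·v = 12.347×(-2.057) = -25.3978 W.
(u² − w²)/2 = (8.7139 − 59.5095)/2 = -25.3978 W.
|Δ| = 0.0000;  2% of max(1, |F·v|) = 0.5080.

yes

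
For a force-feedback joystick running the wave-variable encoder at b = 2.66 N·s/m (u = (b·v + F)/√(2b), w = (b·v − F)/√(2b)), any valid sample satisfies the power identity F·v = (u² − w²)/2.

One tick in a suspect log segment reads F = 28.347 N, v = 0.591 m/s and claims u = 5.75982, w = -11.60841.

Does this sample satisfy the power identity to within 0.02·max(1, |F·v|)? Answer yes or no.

F·v = 28.347×0.591 = 16.75308 W.
(u² − w²)/2 = (33.17553 − 134.75518)/2 = -50.78983 W.
|Δ| = 67.54291;  2% of max(1, |F·v|) = 0.33506.

no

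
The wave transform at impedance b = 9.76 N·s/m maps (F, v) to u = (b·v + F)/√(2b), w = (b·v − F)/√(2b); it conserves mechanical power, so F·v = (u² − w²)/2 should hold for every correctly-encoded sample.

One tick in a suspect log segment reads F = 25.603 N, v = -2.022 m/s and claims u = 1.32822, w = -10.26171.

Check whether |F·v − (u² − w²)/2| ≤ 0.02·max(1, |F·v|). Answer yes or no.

F·v = 25.603×(-2.022) = -51.7693 W.
(u² − w²)/2 = (1.7642 − 105.3027)/2 = -51.7693 W.
|Δ| = 0.0000;  2% of max(1, |F·v|) = 1.0354.

yes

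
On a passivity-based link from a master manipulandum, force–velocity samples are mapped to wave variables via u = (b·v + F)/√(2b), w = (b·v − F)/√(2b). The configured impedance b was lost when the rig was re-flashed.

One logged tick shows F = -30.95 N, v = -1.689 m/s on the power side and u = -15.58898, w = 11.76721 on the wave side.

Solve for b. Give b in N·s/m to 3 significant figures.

u + w = -3.8218;  u + w = √(2b)·v, so √(2b) = -3.8218/(-1.689) = 2.2627.
b = (√(2b))²/2 = 5.1200/2 = 2.5600.
(Check via u − w = 2F/√(2b): u − w = -27.3562, 2F/√(2b) = -27.3562.)

b = 2.56 N·s/m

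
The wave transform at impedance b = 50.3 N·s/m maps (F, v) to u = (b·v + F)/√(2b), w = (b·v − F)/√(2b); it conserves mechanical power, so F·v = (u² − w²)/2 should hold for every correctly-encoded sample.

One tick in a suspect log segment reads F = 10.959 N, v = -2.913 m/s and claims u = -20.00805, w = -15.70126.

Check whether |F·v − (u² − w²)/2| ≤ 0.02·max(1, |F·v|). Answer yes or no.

F·v = 10.959×(-2.913) = -31.9236 W.
(u² − w²)/2 = (400.3221 − 246.5296)/2 = 76.8962 W.
|Δ| = 108.8198;  2% of max(1, |F·v|) = 0.6385.

no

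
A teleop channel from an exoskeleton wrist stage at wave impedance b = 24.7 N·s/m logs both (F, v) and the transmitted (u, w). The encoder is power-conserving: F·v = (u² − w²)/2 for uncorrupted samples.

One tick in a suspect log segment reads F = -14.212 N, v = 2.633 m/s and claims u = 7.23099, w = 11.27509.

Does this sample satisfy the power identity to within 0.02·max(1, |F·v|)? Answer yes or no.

F·v = (-14.212)×2.633 = -37.4202 W.
(u² − w²)/2 = (52.2872 − 127.1277)/2 = -37.4202 W.
|Δ| = 0.0000;  2% of max(1, |F·v|) = 0.7484.

yes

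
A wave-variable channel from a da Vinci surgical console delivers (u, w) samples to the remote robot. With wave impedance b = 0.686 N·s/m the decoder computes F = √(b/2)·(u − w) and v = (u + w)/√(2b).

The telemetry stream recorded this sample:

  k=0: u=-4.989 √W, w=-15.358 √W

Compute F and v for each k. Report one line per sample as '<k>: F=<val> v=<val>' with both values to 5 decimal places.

0: F=6.07273 v=-17.37094

k=0: u−w=10.36900, u+w=-20.34700; √(b/2)=0.58566, √(2b)=1.17132; F=0.58566×10.369=6.07273, v=-20.34700/1.17132=-17.37094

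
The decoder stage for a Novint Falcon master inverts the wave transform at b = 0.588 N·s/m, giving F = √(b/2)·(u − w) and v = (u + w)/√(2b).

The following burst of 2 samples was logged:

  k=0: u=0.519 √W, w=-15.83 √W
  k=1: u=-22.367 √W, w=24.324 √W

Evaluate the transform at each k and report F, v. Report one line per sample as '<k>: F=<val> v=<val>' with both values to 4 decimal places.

k=0: u−w=16.3490, u+w=-15.3110; √(b/2)=0.5422, √(2b)=1.0844; F=0.5422×16.349=8.8647, v=-15.3110/1.0844=-14.1189
k=1: u−w=-46.6910, u+w=1.9570; √(b/2)=0.5422, √(2b)=1.0844; F=0.5422×(-46.691)=-25.3167, v=1.9570/1.0844=1.8046

0: F=8.8647 v=-14.1189
1: F=-25.3167 v=1.8046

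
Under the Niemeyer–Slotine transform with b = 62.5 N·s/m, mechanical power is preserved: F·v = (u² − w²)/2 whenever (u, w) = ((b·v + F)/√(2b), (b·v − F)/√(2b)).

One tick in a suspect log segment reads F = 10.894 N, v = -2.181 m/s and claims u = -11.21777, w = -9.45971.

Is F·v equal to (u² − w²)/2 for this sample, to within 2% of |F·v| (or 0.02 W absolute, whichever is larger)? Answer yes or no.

no

F·v = 10.894×(-2.181) = -23.7598 W.
(u² − w²)/2 = (125.8384 − 89.4861)/2 = 18.1761 W.
|Δ| = 41.9359;  2% of max(1, |F·v|) = 0.4752.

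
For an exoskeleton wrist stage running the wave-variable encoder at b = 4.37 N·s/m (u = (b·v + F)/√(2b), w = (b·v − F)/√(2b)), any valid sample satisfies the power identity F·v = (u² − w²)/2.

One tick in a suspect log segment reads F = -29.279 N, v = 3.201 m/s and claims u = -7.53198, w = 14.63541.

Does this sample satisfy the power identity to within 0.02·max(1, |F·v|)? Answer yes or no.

F·v = (-29.279)×3.201 = -93.7221 W.
(u² − w²)/2 = (56.7307 − 214.1952)/2 = -78.7323 W.
|Δ| = 14.9898;  2% of max(1, |F·v|) = 1.8744.

no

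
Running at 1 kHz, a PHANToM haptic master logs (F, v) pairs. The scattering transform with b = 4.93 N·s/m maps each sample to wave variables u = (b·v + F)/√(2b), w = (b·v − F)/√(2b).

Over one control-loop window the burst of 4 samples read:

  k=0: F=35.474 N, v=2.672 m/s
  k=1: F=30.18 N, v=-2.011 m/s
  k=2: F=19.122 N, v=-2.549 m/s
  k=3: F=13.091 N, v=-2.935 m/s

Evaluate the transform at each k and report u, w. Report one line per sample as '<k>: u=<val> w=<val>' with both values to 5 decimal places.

0: u=15.49235 w=-7.10210
1: u=6.45394 w=-12.76860
2: u=2.08767 w=-10.09170
3: u=-0.43902 w=-8.77707

k=0: b·v=4.93×2.672=13.17296; √(2b)=3.14006; u=(13.17296+35.474)/3.14006=15.49235, w=(13.17296−35.474)/3.14006=-7.10210
k=1: b·v=4.93×(-2.011)=-9.91423; √(2b)=3.14006; u=(-9.91423+30.18)/3.14006=6.45394, w=(-9.91423−30.18)/3.14006=-12.76860
k=2: b·v=4.93×(-2.549)=-12.56657; √(2b)=3.14006; u=(-12.56657+19.122)/3.14006=2.08767, w=(-12.56657−19.122)/3.14006=-10.09170
k=3: b·v=4.93×(-2.935)=-14.46955; √(2b)=3.14006; u=(-14.46955+13.091)/3.14006=-0.43902, w=(-14.46955−13.091)/3.14006=-8.77707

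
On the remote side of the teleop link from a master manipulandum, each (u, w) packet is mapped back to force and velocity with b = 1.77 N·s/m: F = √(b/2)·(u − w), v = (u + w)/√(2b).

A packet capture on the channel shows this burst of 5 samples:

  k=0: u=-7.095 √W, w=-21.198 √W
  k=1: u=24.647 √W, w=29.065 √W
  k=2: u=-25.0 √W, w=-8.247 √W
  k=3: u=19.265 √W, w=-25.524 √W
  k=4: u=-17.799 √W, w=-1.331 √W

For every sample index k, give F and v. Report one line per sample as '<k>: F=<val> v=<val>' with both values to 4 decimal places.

0: F=13.2673 v=-15.0376
1: F=-4.1562 v=28.5476
2: F=-15.7603 v=-17.6706
3: F=42.1350 v=-3.3266
4: F=-15.4922 v=-10.1675

k=0: u−w=14.1030, u+w=-28.2930; √(b/2)=0.9407, √(2b)=1.8815; F=0.9407×14.103=13.2673, v=-28.2930/1.8815=-15.0376
k=1: u−w=-4.4180, u+w=53.7120; √(b/2)=0.9407, √(2b)=1.8815; F=0.9407×(-4.418)=-4.1562, v=53.7120/1.8815=28.5476
k=2: u−w=-16.7530, u+w=-33.2470; √(b/2)=0.9407, √(2b)=1.8815; F=0.9407×(-16.753)=-15.7603, v=-33.2470/1.8815=-17.6706
k=3: u−w=44.7890, u+w=-6.2590; √(b/2)=0.9407, √(2b)=1.8815; F=0.9407×44.789=42.1350, v=-6.2590/1.8815=-3.3266
k=4: u−w=-16.4680, u+w=-19.1300; √(b/2)=0.9407, √(2b)=1.8815; F=0.9407×(-16.468)=-15.4922, v=-19.1300/1.8815=-10.1675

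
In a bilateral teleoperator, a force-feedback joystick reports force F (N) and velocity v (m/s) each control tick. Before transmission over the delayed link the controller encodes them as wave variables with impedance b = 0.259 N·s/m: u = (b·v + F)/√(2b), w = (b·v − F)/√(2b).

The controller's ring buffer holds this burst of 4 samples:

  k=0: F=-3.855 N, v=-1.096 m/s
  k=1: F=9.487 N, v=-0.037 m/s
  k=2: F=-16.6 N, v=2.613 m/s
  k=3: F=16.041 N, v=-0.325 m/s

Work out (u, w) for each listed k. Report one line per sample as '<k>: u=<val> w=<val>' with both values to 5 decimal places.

0: u=-5.75064 w=4.96183
1: u=13.16816 w=-13.19479
2: u=-22.12414 w=24.00477
3: u=22.17081 w=-22.40472

k=0: b·v=0.259×(-1.096)=-0.28386; √(2b)=0.71972; u=(-0.28386+(-3.855))/0.71972=-5.75064, w=(-0.28386−(-3.855))/0.71972=4.96183
k=1: b·v=0.259×(-0.037)=-0.00958; √(2b)=0.71972; u=(-0.00958+9.487)/0.71972=13.16816, w=(-0.00958−9.487)/0.71972=-13.19479
k=2: b·v=0.259×2.613=0.67677; √(2b)=0.71972; u=(0.67677+(-16.6))/0.71972=-22.12414, w=(0.67677−(-16.6))/0.71972=24.00477
k=3: b·v=0.259×(-0.325)=-0.08417; √(2b)=0.71972; u=(-0.08417+16.041)/0.71972=22.17081, w=(-0.08417−16.041)/0.71972=-22.40472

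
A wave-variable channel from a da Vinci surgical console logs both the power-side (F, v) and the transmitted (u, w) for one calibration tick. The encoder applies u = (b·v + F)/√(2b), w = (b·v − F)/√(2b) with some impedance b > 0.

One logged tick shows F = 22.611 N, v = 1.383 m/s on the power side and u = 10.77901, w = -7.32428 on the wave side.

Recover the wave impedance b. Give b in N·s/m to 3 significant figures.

u + w = 3.45473;  u + w = √(2b)·v, so √(2b) = 3.45473/1.383 = 2.49800.
b = (√(2b))²/2 = 6.23999/2 = 3.11999.
(Check via u − w = 2F/√(2b): u − w = 18.10329, 2F/√(2b) = 18.10330.)

b = 3.12 N·s/m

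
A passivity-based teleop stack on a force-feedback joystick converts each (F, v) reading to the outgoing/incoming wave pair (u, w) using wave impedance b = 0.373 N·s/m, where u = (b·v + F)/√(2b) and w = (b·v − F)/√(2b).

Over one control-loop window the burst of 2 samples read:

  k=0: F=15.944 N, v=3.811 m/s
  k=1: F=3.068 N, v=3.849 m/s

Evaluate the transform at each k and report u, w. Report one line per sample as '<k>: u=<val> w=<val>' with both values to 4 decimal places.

0: u=20.1056 w=-16.8140
1: u=5.2143 w=-1.8899

k=0: b·v=0.373×3.811=1.4215; √(2b)=0.8637; u=(1.4215+15.944)/0.8637=20.1056, w=(1.4215−15.944)/0.8637=-16.8140
k=1: b·v=0.373×3.849=1.4357; √(2b)=0.8637; u=(1.4357+3.068)/0.8637=5.2143, w=(1.4357−3.068)/0.8637=-1.8899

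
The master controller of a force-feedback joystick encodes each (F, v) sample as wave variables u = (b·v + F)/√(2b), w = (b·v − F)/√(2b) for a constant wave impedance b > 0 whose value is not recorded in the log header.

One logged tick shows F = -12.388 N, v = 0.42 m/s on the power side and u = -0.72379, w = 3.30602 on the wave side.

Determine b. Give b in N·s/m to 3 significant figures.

b = 18.9 N·s/m

u + w = 2.58223;  u + w = √(2b)·v, so √(2b) = 2.58223/0.42 = 6.14817.
b = (√(2b))²/2 = 37.79995/2 = 18.89998.
(Check via u − w = 2F/√(2b): u − w = -4.02981, 2F/√(2b) = -4.02982.)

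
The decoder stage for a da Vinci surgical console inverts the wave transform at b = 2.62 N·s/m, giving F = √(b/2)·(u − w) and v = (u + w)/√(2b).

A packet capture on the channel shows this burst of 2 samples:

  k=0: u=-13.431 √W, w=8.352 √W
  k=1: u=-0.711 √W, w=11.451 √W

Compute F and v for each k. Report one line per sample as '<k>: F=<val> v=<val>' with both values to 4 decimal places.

k=0: u−w=-21.7830, u+w=-5.0790; √(b/2)=1.1446, √(2b)=2.2891; F=1.1446×(-21.783)=-24.9318, v=-5.0790/2.2891=-2.2188
k=1: u−w=-12.1620, u+w=10.7400; √(b/2)=1.1446, √(2b)=2.2891; F=1.1446×(-12.162)=-13.9200, v=10.7400/2.2891=4.6918

0: F=-24.9318 v=-2.2188
1: F=-13.9200 v=4.6918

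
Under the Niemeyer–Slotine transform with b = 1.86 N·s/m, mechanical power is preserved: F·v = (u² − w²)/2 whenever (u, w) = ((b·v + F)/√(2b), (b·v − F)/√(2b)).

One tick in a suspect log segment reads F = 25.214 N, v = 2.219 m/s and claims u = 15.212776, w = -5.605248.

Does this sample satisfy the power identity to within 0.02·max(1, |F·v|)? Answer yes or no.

no

F·v = 25.214×2.219 = 55.949866 W.
(u² − w²)/2 = (231.428554 − 31.418805)/2 = 100.004874 W.
|Δ| = 44.055008;  2% of max(1, |F·v|) = 1.118997.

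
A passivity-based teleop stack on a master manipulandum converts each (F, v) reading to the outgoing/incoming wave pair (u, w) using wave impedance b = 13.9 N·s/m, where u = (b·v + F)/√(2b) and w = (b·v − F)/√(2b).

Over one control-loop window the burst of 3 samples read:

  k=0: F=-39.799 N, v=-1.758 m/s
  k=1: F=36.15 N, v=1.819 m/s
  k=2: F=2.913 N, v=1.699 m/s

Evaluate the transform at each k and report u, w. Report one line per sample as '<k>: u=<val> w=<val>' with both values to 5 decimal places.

k=0: b·v=13.9×(-1.758)=-24.43620; √(2b)=5.27257; u=(-24.43620+(-39.799))/5.27257=-12.18290, w=(-24.43620−(-39.799))/5.27257=2.91372
k=1: b·v=13.9×1.819=25.28410; √(2b)=5.27257; u=(25.28410+36.15)/5.27257=11.65164, w=(25.28410−36.15)/5.27257=-2.06084
k=2: b·v=13.9×1.699=23.61610; √(2b)=5.27257; u=(23.61610+2.913)/5.27257=5.03153, w=(23.61610−2.913)/5.27257=3.92657

0: u=-12.18290 w=2.91372
1: u=11.65164 w=-2.06084
2: u=5.03153 w=3.92657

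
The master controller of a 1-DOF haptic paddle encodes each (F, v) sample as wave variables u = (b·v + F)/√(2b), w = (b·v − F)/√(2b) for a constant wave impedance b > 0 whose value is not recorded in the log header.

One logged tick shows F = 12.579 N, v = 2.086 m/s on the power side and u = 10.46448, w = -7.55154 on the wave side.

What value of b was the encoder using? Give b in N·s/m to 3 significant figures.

b = 0.975 N·s/m

u + w = 2.91294;  u + w = √(2b)·v, so √(2b) = 2.91294/2.086 = 1.39642.
b = (√(2b))²/2 = 1.95000/2 = 0.97500.
(Check via u − w = 2F/√(2b): u − w = 18.01602, 2F/√(2b) = 18.01602.)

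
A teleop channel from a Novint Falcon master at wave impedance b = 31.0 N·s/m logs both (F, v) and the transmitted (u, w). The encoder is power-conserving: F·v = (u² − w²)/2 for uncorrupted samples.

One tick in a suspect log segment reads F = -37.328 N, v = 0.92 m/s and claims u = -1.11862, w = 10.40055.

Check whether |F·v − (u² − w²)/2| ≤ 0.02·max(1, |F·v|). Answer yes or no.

F·v = (-37.328)×0.92 = -34.34176 W.
(u² − w²)/2 = (1.25131 − 108.17144)/2 = -53.46006 W.
|Δ| = 19.11830;  2% of max(1, |F·v|) = 0.68684.

no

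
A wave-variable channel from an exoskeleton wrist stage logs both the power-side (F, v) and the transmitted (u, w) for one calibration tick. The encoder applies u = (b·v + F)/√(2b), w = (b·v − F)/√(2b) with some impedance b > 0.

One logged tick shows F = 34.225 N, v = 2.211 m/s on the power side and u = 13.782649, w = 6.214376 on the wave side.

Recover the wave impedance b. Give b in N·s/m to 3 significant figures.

b = 40.9 N·s/m

u + w = 19.997025;  u + w = √(2b)·v, so √(2b) = 19.997025/2.211 = 9.044335.
b = (√(2b))²/2 = 81.799998/2 = 40.899999.
(Check via u − w = 2F/√(2b): u − w = 7.568273, 2F/√(2b) = 7.568273.)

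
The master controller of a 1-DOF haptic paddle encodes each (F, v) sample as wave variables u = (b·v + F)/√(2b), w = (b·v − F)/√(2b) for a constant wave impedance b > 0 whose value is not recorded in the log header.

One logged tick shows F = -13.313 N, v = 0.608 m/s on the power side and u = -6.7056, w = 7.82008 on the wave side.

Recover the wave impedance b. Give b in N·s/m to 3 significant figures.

u + w = 1.1145;  u + w = √(2b)·v, so √(2b) = 1.1145/0.608 = 1.8330.
b = (√(2b))²/2 = 3.3600/2 = 1.6800.
(Check via u − w = 2F/√(2b): u − w = -14.5257, 2F/√(2b) = -14.5257.)

b = 1.68 N·s/m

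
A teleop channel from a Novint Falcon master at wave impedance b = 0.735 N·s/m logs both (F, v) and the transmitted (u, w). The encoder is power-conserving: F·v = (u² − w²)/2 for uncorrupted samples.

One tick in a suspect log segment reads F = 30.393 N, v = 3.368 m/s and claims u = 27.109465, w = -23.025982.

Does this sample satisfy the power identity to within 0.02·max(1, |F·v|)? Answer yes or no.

F·v = 30.393×3.368 = 102.363624 W.
(u² − w²)/2 = (734.923093 − 530.195847)/2 = 102.363623 W.
|Δ| = 0.000001;  2% of max(1, |F·v|) = 2.047272.

yes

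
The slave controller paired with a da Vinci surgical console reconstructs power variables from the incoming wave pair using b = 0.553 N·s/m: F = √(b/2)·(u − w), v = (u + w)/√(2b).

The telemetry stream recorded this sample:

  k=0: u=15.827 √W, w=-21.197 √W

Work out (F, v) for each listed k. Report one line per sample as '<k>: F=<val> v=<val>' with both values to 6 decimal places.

0: F=19.468429 v=-5.106187

k=0: u−w=37.024000, u+w=-5.370000; √(b/2)=0.525833, √(2b)=1.051665; F=0.525833×37.024=19.468429, v=-5.370000/1.051665=-5.106187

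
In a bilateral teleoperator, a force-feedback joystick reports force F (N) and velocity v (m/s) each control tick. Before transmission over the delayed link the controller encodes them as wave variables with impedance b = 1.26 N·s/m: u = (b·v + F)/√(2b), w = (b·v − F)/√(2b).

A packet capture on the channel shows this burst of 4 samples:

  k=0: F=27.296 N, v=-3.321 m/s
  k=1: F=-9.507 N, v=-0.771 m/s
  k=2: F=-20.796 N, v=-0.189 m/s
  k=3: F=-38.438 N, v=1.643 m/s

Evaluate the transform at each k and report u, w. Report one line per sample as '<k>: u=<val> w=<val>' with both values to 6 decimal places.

0: u=14.558902 w=-19.830826
1: u=-6.600809 w=5.376885
2: u=-13.250263 w=12.950235
3: u=-22.909573 w=25.517755

k=0: b·v=1.26×(-3.321)=-4.184460; √(2b)=1.587451; u=(-4.184460+27.296)/1.587451=14.558902, w=(-4.184460−27.296)/1.587451=-19.830826
k=1: b·v=1.26×(-0.771)=-0.971460; √(2b)=1.587451; u=(-0.971460+(-9.507))/1.587451=-6.600809, w=(-0.971460−(-9.507))/1.587451=5.376885
k=2: b·v=1.26×(-0.189)=-0.238140; √(2b)=1.587451; u=(-0.238140+(-20.796))/1.587451=-13.250263, w=(-0.238140−(-20.796))/1.587451=12.950235
k=3: b·v=1.26×1.643=2.070180; √(2b)=1.587451; u=(2.070180+(-38.438))/1.587451=-22.909573, w=(2.070180−(-38.438))/1.587451=25.517755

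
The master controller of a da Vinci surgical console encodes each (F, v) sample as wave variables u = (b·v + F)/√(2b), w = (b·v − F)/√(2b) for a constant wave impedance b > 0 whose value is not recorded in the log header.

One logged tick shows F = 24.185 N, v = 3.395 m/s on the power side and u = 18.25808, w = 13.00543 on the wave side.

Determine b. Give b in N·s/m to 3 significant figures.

u + w = 31.26351;  u + w = √(2b)·v, so √(2b) = 31.26351/3.395 = 9.20869.
b = (√(2b))²/2 = 84.80001/2 = 42.40001.
(Check via u − w = 2F/√(2b): u − w = 5.25265, 2F/√(2b) = 5.25265.)

b = 42.4 N·s/m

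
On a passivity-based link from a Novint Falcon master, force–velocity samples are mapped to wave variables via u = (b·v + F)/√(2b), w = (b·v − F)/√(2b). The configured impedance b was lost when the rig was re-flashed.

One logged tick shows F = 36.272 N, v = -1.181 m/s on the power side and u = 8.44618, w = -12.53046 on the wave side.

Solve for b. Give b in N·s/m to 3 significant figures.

u + w = -4.08428;  u + w = √(2b)·v, so √(2b) = -4.08428/(-1.181) = 3.45832.
b = (√(2b))²/2 = 11.96000/2 = 5.98000.
(Check via u − w = 2F/√(2b): u − w = 20.97664, 2F/√(2b) = 20.97664.)

b = 5.98 N·s/m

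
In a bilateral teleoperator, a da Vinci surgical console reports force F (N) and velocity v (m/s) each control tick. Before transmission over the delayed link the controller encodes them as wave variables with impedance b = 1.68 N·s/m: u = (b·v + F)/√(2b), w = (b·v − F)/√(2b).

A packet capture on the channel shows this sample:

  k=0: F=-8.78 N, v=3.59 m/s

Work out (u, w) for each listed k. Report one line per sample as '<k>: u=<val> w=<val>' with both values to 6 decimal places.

k=0: b·v=1.68×3.59=6.031200; √(2b)=1.833030; u=(6.031200+(-8.78))/1.833030=-1.499593, w=(6.031200−(-8.78))/1.833030=8.080172

0: u=-1.499593 w=8.080172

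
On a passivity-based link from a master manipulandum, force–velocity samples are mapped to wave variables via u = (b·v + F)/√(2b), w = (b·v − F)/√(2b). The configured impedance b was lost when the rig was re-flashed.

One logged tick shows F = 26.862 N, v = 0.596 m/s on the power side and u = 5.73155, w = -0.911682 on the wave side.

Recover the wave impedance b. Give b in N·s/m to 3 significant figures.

b = 32.7 N·s/m

u + w = 4.819868;  u + w = √(2b)·v, so √(2b) = 4.819868/0.596 = 8.087027.
b = (√(2b))²/2 = 65.400003/2 = 32.700002.
(Check via u − w = 2F/√(2b): u − w = 6.643232, 2F/√(2b) = 6.643233.)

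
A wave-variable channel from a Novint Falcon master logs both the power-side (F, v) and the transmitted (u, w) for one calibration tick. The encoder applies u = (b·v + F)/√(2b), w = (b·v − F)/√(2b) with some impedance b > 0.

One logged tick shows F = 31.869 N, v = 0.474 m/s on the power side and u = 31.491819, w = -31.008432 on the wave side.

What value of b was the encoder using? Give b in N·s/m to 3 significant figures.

b = 0.52 N·s/m

u + w = 0.483387;  u + w = √(2b)·v, so √(2b) = 0.483387/0.474 = 1.019804.
b = (√(2b))²/2 = 1.040000/2 = 0.520000.
(Check via u − w = 2F/√(2b): u − w = 62.500251, 2F/√(2b) = 62.500258.)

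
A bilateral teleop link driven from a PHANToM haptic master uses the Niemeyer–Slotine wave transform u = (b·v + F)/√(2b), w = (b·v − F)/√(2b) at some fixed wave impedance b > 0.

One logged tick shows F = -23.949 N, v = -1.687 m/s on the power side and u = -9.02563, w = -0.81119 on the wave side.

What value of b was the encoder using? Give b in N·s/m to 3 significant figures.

b = 17 N·s/m

u + w = -9.8368;  u + w = √(2b)·v, so √(2b) = -9.8368/(-1.687) = 5.8310.
b = (√(2b))²/2 = 34.0000/2 = 17.0000.
(Check via u − w = 2F/√(2b): u − w = -8.2144, 2F/√(2b) = -8.2144.)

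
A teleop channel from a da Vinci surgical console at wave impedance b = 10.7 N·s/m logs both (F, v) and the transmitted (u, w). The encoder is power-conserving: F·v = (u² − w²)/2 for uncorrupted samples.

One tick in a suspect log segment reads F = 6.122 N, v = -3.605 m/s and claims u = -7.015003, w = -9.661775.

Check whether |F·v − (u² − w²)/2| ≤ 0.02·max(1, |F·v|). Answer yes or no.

F·v = 6.122×(-3.605) = -22.069810 W.
(u² − w²)/2 = (49.210267 − 93.349896)/2 = -22.069815 W.
|Δ| = 0.000005;  2% of max(1, |F·v|) = 0.441396.

yes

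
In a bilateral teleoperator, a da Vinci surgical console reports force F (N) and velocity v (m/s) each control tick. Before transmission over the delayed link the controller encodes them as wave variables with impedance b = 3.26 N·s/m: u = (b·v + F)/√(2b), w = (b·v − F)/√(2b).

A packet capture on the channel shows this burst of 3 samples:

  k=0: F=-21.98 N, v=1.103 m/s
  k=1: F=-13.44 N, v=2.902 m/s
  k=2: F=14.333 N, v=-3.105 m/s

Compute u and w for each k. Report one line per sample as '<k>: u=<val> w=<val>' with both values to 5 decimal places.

k=0: b·v=3.26×1.103=3.59578; √(2b)=2.55343; u=(3.59578+(-21.98))/2.55343=-7.19982, w=(3.59578−(-21.98))/2.55343=10.01625
k=1: b·v=3.26×2.902=9.46052; √(2b)=2.55343; u=(9.46052+(-13.44))/2.55343=-1.55848, w=(9.46052−(-13.44))/2.55343=8.96854
k=2: b·v=3.26×(-3.105)=-10.12230; √(2b)=2.55343; u=(-10.12230+14.333)/2.55343=1.64904, w=(-10.12230−14.333)/2.55343=-9.57743

0: u=-7.19982 w=10.01625
1: u=-1.55848 w=8.96854
2: u=1.64904 w=-9.57743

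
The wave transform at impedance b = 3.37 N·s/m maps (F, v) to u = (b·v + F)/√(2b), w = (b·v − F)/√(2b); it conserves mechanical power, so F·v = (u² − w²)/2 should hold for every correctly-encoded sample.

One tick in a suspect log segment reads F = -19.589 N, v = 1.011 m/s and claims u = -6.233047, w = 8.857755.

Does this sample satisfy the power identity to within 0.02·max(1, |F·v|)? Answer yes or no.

yes

F·v = (-19.589)×1.011 = -19.804479 W.
(u² − w²)/2 = (38.850875 − 78.459824)/2 = -19.804474 W.
|Δ| = 0.000005;  2% of max(1, |F·v|) = 0.396090.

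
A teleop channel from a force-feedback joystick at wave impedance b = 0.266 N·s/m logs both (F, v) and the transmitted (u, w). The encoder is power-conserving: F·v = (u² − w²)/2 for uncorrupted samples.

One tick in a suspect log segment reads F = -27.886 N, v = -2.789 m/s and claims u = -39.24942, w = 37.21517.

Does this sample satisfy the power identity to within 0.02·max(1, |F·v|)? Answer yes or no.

yes

F·v = (-27.886)×(-2.789) = 77.7741 W.
(u² − w²)/2 = (1540.5170 − 1384.9689)/2 = 77.7740 W.
|Δ| = 0.0000;  2% of max(1, |F·v|) = 1.5555.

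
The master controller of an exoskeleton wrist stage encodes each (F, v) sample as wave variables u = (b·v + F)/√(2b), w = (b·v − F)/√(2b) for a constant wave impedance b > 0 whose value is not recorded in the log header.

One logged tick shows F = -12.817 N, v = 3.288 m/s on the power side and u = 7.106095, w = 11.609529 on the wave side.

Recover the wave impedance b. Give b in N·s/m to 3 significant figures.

u + w = 18.715624;  u + w = √(2b)·v, so √(2b) = 18.715624/3.288 = 5.692100.
b = (√(2b))²/2 = 32.400000/2 = 16.200000.
(Check via u − w = 2F/√(2b): u − w = -4.503434, 2F/√(2b) = -4.503435.)

b = 16.2 N·s/m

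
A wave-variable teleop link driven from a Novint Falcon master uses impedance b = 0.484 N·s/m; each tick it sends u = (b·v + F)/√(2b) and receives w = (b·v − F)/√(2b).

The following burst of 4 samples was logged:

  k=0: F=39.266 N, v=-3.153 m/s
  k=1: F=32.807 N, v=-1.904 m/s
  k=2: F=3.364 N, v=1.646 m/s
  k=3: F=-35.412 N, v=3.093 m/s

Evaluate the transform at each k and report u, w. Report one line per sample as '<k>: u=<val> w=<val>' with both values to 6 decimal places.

k=0: b·v=0.484×(-3.153)=-1.526052; √(2b)=0.983870; u=(-1.526052+39.266)/0.983870=38.358677, w=(-1.526052−39.266)/0.983870=-41.460819
k=1: b·v=0.484×(-1.904)=-0.921536; √(2b)=0.983870; u=(-0.921536+32.807)/0.983870=32.408211, w=(-0.921536−32.807)/0.983870=-34.281500
k=2: b·v=0.484×1.646=0.796664; √(2b)=0.983870; u=(0.796664+3.364)/0.983870=4.228876, w=(0.796664−3.364)/0.983870=-2.609426
k=3: b·v=0.484×3.093=1.497012; √(2b)=0.983870; u=(1.497012+(-35.412))/0.983870=-34.471008, w=(1.497012−(-35.412))/0.983870=37.514118

0: u=38.358677 w=-41.460819
1: u=32.408211 w=-34.281500
2: u=4.228876 w=-2.609426
3: u=-34.471008 w=37.514118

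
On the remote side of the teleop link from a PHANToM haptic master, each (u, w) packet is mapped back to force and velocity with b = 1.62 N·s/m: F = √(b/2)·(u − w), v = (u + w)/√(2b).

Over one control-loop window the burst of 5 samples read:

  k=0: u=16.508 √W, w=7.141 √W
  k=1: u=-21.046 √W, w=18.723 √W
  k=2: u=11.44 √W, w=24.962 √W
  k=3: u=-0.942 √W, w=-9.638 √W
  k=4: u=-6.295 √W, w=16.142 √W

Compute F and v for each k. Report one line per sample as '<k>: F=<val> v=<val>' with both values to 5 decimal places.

0: F=8.43030 v=13.13833
1: F=-35.79210 v=-1.29056
2: F=-12.16980 v=20.22333
3: F=7.82640 v=-5.87778
4: F=-20.19330 v=5.47056

k=0: u−w=9.36700, u+w=23.64900; √(b/2)=0.90000, √(2b)=1.80000; F=0.90000×9.367=8.43030, v=23.64900/1.80000=13.13833
k=1: u−w=-39.76900, u+w=-2.32300; √(b/2)=0.90000, √(2b)=1.80000; F=0.90000×(-39.769)=-35.79210, v=-2.32300/1.80000=-1.29056
k=2: u−w=-13.52200, u+w=36.40200; √(b/2)=0.90000, √(2b)=1.80000; F=0.90000×(-13.522)=-12.16980, v=36.40200/1.80000=20.22333
k=3: u−w=8.69600, u+w=-10.58000; √(b/2)=0.90000, √(2b)=1.80000; F=0.90000×8.696=7.82640, v=-10.58000/1.80000=-5.87778
k=4: u−w=-22.43700, u+w=9.84700; √(b/2)=0.90000, √(2b)=1.80000; F=0.90000×(-22.437)=-20.19330, v=9.84700/1.80000=5.47056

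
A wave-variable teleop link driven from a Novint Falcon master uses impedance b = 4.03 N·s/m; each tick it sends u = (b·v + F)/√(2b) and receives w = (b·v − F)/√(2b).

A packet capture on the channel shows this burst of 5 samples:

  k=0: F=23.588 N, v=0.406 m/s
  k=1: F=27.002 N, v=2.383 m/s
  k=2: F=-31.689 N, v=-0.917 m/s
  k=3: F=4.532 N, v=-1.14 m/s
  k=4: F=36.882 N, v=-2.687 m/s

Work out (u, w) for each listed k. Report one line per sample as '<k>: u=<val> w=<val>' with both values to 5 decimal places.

0: u=8.88484 w=-7.73220
1: u=12.89373 w=-6.12836
2: u=-12.46366 w=9.86029
3: u=-0.02191 w=-3.21457
4: u=9.17692 w=-16.80535

k=0: b·v=4.03×0.406=1.63618; √(2b)=2.83901; u=(1.63618+23.588)/2.83901=8.88484, w=(1.63618−23.588)/2.83901=-7.73220
k=1: b·v=4.03×2.383=9.60349; √(2b)=2.83901; u=(9.60349+27.002)/2.83901=12.89373, w=(9.60349−27.002)/2.83901=-6.12836
k=2: b·v=4.03×(-0.917)=-3.69551; √(2b)=2.83901; u=(-3.69551+(-31.689))/2.83901=-12.46366, w=(-3.69551−(-31.689))/2.83901=9.86029
k=3: b·v=4.03×(-1.14)=-4.59420; √(2b)=2.83901; u=(-4.59420+4.532)/2.83901=-0.02191, w=(-4.59420−4.532)/2.83901=-3.21457
k=4: b·v=4.03×(-2.687)=-10.82861; √(2b)=2.83901; u=(-10.82861+36.882)/2.83901=9.17692, w=(-10.82861−36.882)/2.83901=-16.80535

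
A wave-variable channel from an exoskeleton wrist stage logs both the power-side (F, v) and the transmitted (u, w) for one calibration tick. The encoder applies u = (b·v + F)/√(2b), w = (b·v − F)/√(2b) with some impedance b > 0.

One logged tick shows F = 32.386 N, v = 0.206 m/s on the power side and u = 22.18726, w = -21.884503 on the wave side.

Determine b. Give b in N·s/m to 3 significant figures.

u + w = 0.302757;  u + w = √(2b)·v, so √(2b) = 0.302757/0.206 = 1.469694.
b = (√(2b))²/2 = 2.160001/2 = 1.080000.
(Check via u − w = 2F/√(2b): u − w = 44.071763, 2F/√(2b) = 44.071754.)

b = 1.08 N·s/m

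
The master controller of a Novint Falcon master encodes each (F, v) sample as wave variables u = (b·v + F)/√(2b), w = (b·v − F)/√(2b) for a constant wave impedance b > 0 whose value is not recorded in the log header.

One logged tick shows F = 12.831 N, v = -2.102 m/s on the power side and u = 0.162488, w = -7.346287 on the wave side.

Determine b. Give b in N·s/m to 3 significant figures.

b = 5.84 N·s/m

u + w = -7.183799;  u + w = √(2b)·v, so √(2b) = -7.183799/(-2.102) = 3.417602.
b = (√(2b))²/2 = 11.680002/2 = 5.840001.
(Check via u − w = 2F/√(2b): u − w = 7.508775, 2F/√(2b) = 7.508774.)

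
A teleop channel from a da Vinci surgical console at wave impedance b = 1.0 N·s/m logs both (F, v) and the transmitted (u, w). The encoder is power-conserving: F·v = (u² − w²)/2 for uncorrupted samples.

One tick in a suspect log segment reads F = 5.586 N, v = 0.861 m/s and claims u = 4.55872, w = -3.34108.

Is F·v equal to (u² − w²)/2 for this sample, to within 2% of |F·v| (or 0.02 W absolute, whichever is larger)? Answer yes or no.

yes

F·v = 5.586×0.861 = 4.80955 W.
(u² − w²)/2 = (20.78193 − 11.16282)/2 = 4.80956 W.
|Δ| = 0.00001;  2% of max(1, |F·v|) = 0.09619.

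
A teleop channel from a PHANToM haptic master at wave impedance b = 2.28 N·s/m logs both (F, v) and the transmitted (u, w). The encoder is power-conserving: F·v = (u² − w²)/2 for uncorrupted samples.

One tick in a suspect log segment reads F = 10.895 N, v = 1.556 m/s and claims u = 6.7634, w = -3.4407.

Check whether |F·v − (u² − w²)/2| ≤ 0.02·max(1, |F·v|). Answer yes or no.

F·v = 10.895×1.556 = 16.95262 W.
(u² − w²)/2 = (45.74358 − 11.83842)/2 = 16.95258 W.
|Δ| = 0.00004;  2% of max(1, |F·v|) = 0.33905.

yes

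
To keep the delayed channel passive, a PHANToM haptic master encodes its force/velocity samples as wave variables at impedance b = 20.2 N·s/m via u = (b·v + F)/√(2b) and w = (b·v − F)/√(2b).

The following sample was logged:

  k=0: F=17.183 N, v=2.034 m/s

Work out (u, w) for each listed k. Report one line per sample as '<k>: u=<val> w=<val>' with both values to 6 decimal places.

0: u=9.167541 w=3.760766

k=0: b·v=20.2×2.034=41.086800; √(2b)=6.356099; u=(41.086800+17.183)/6.356099=9.167541, w=(41.086800−17.183)/6.356099=3.760766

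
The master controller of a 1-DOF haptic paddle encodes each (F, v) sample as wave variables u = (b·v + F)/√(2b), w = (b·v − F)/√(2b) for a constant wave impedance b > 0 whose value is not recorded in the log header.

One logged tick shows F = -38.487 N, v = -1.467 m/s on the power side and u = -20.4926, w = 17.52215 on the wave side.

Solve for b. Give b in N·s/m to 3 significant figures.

u + w = -2.9704;  u + w = √(2b)·v, so √(2b) = -2.9704/(-1.467) = 2.0248.
b = (√(2b))²/2 = 4.1000/2 = 2.0500.
(Check via u − w = 2F/√(2b): u − w = -38.0147, 2F/√(2b) = -38.0147.)

b = 2.05 N·s/m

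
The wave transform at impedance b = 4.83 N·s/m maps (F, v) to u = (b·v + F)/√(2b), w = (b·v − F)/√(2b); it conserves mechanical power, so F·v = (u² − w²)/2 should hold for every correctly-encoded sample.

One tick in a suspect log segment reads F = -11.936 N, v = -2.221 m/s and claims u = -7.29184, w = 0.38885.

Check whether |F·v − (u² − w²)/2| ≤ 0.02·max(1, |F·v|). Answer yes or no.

F·v = (-11.936)×(-2.221) = 26.5099 W.
(u² − w²)/2 = (53.1709 − 0.1512)/2 = 26.5099 W.
|Δ| = 0.0000;  2% of max(1, |F·v|) = 0.5302.

yes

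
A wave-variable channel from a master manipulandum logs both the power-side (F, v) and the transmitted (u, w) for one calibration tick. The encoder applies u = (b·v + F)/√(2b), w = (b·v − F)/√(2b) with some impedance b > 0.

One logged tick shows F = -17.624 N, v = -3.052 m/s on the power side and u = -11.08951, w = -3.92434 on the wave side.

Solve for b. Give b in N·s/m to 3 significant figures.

b = 12.1 N·s/m

u + w = -15.0139;  u + w = √(2b)·v, so √(2b) = -15.0139/(-3.052) = 4.9193.
b = (√(2b))²/2 = 24.2000/2 = 12.1000.
(Check via u − w = 2F/√(2b): u − w = -7.1652, 2F/√(2b) = -7.1652.)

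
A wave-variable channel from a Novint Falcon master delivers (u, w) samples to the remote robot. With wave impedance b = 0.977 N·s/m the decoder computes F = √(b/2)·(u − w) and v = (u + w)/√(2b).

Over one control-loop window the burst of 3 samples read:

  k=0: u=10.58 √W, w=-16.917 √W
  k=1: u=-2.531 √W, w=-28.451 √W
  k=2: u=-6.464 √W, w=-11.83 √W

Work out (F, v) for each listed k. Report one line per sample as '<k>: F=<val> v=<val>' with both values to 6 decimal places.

k=0: u−w=27.497000, u+w=-6.337000; √(b/2)=0.698928, √(2b)=1.397856; F=0.698928×27.497=19.218416, v=-6.337000/1.397856=-4.533373
k=1: u−w=25.920000, u+w=-30.982000; √(b/2)=0.698928, √(2b)=1.397856; F=0.698928×25.92=18.116207, v=-30.982000/1.397856=-22.163950
k=2: u−w=5.366000, u+w=-18.294000; √(b/2)=0.698928, √(2b)=1.397856; F=0.698928×5.366=3.750446, v=-18.294000/1.397856=-13.087190

0: F=19.218416 v=-4.533373
1: F=18.116207 v=-22.163950
2: F=3.750446 v=-13.087190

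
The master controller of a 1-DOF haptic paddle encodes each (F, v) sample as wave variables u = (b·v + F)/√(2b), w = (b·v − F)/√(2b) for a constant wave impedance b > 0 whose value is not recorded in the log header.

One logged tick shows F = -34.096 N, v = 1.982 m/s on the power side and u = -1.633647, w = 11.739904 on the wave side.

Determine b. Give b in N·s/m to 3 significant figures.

u + w = 10.106257;  u + w = √(2b)·v, so √(2b) = 10.106257/1.982 = 5.099020.
b = (√(2b))²/2 = 26.000002/2 = 13.000001.
(Check via u − w = 2F/√(2b): u − w = -13.373551, 2F/√(2b) = -13.373551.)

b = 13 N·s/m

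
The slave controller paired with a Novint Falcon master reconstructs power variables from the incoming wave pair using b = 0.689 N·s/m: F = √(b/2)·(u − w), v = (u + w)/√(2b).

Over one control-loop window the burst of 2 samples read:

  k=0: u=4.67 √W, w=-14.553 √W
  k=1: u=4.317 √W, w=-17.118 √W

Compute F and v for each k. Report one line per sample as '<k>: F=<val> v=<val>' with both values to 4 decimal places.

0: F=11.2828 v=-8.4191
1: F=12.5811 v=-10.9048

k=0: u−w=19.2230, u+w=-9.8830; √(b/2)=0.5869, √(2b)=1.1739; F=0.5869×19.223=11.2828, v=-9.8830/1.1739=-8.4191
k=1: u−w=21.4350, u+w=-12.8010; √(b/2)=0.5869, √(2b)=1.1739; F=0.5869×21.435=12.5811, v=-12.8010/1.1739=-10.9048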